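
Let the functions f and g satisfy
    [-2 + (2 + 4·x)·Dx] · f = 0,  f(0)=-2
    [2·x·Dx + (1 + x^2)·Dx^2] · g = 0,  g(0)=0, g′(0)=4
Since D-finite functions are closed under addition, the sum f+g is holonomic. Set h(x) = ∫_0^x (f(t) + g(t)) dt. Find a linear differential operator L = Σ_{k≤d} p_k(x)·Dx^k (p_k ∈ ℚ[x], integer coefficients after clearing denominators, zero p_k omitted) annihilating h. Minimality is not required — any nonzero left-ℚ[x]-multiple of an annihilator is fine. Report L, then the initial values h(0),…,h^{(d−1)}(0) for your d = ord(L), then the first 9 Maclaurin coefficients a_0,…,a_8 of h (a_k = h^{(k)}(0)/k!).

f: a_k = -2, -2, 1, -1, 5/4, -7/4, 21/8, -33/8, 429/64, …
g: a_k = 0, 4, 0, -4/3, 0, 4/5, 0, -4/7, 0, …
L₀ := lclm(L_f,L_g); ord L₀ ≤ 1+2.
h=∫h₀ ⇒ L = L₀·Dx.
L = (-2 - 10·x + 6·x^2 + 6·x^3)·Dx^2 + (-5 - 8·x - 8·x^2 + 24·x^3 + 21·x^4)·Dx^3 + (-1 + 6·x^2 + 6·x^3 + 7·x^4 + 6·x^5)·Dx^4  (order 4).
h: a_k = 0, -2, 1, 1/3, -7/12, 1/4, -19/120, 3/8, -263/448, …
ICs: h(0) = 0, h′(0) = -2, h′′(0) = 2, h′′′(0) = 2.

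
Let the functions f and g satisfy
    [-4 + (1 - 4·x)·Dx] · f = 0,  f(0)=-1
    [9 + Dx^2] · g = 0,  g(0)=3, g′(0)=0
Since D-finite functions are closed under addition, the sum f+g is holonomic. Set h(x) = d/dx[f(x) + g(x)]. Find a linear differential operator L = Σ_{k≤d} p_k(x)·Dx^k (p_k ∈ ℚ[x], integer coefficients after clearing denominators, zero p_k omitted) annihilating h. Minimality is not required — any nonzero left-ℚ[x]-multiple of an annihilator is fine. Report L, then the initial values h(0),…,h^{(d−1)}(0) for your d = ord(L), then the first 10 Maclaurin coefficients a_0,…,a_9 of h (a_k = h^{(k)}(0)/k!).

f: a_k = -1, -4, -16, -64, -256, -1024, -4096, -16384, -65536, -262144, …
g: a_k = 3, 0, -27/2, 0, 81/8, 0, -243/80, 0, 2187/4480, 0, …
Sum ⇒ L₀ = lclm(L_f,L_g) in ℚ(x)⟨Dx⟩.
h=h₀': d/dx-closure on L₀ ⇒ L.
L = (4824 - 1728·x + 3456·x^2) + (-315 + 1476·x - 1296·x^2 + 1728·x^3)·Dx + (536 - 192·x + 384·x^2)·Dx^2 + (-35 + 164·x - 144·x^2 + 192·x^3)·Dx^3  (order 3).
h: a_k = -4, -59, -192, -1967/2, -5120, -983769/40, -114688, -293599093/560, -2359296, -46976206987/4480, …
ICs: h(0) = -4, h′(0) = -59, h′′(0) = -384.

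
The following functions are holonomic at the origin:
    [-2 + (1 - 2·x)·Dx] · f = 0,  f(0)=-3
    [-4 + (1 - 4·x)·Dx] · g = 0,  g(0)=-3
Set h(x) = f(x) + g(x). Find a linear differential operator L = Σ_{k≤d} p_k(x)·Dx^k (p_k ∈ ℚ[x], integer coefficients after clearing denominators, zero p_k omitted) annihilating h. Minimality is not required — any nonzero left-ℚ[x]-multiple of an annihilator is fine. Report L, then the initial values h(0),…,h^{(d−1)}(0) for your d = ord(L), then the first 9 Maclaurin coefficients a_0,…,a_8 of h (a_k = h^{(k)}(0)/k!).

L = -16 + (12 - 32·x)·Dx + (-1 + 6·x - 8·x^2)·Dx^2  (order 2).
h: a_k = -6, -18, -60, -216, -816, -3168, -12480, -49536, -197376, …
ICs: h(0) = -6, h′(0) = -18.

f: a_k = -3, -6, -12, -24, -48, -96, -192, -384, -768, …
g: a_k = -3, -12, -48, -192, -768, -3072, -12288, -49152, -196608, …
h₀=f+g: left-lcm gives L₀, ord ≤ 2.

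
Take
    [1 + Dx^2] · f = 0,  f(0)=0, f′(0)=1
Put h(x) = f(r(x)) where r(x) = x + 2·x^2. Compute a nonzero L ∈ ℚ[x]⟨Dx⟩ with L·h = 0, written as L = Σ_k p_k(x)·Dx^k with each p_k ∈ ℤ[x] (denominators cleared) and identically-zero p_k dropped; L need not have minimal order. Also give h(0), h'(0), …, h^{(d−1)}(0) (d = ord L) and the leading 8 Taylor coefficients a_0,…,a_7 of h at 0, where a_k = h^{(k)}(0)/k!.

f: a_k = 0, 1, 0, -1/6, 0, 1/120, 0, -1/5040, …
f∘r: x↦r, Dx↦Dx/r' in L_f ⇒ L₀.
L = (1 + 12·x + 48·x^2 + 64·x^3) - 4·Dx + (1 + 4·x)·Dx^2  (order 2).
h: a_k = 0, 1, 2, -1/6, -1, -239/120, -5/4, 1679/5040, …
ICs: h(0) = 0, h′(0) = 1.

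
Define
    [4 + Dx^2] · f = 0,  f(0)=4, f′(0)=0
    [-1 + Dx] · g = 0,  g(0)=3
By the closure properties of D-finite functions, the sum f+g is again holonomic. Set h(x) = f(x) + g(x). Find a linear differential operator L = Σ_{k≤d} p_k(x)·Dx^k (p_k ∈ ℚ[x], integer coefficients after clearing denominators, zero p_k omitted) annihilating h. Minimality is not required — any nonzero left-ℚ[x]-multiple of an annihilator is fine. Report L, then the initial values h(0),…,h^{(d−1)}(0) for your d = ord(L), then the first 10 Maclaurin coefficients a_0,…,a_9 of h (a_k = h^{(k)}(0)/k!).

L = -4 + 4·Dx - Dx^2 + Dx^3  (order 3).
h: a_k = 7, 3, -13/2, 1/2, 67/24, 1/40, -253/720, 1/1680, 1027/40320, 1/120960, …
ICs: h(0) = 7, h′(0) = 3, h′′(0) = -13.

f: a_k = 4, 0, -8, 0, 8/3, 0, -16/45, 0, 8/315, 0, …
g: a_k = 3, 3, 3/2, 1/2, 1/8, 1/40, 1/240, 1/1680, 1/13440, 1/120960, …
h₀=f+g: left-lcm gives L₀, ord ≤ 3.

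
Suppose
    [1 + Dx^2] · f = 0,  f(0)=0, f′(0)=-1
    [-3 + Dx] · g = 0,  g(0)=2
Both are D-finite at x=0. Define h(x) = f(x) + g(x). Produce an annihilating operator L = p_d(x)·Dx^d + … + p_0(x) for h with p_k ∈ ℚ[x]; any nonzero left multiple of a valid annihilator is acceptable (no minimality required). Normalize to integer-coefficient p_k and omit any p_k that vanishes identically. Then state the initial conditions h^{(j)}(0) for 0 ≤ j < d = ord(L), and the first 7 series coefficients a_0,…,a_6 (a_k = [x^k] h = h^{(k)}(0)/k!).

L = -3 + Dx - 3·Dx^2 + Dx^3  (order 3).
h: a_k = 2, 5, 9, 55/6, 27/4, 97/24, 81/40, …
ICs: h(0) = 2, h′(0) = 5, h′′(0) = 18.

f: a_k = 0, -1, 0, 1/6, 0, -1/120, 0, …
g: a_k = 2, 6, 9, 9, 27/4, 81/20, 81/40, …
f+g: L₀ = lclm(L_f,L_g), ord ≤ 2+1.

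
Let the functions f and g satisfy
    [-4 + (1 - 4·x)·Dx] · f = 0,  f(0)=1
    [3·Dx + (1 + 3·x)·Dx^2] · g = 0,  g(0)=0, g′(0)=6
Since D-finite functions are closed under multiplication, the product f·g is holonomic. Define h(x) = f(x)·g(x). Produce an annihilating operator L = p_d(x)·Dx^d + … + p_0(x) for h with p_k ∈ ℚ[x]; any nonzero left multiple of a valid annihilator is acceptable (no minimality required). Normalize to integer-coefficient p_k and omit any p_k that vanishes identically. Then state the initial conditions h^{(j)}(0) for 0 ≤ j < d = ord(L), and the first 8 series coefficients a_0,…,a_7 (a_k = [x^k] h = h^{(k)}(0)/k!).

L = 12 + (5 + 36·x)·Dx + (-1 + x + 12·x^2)·Dx^2  (order 2).
h: a_k = 0, 6, 15, 78, 543/2, 5916/5, 22449/5, 650442/35, …
ICs: h(0) = 0, h′(0) = 6.

f: a_k = 1, 4, 16, 64, 256, 1024, 4096, 16384, …
g: a_k = 0, 6, -9, 18, -81/2, 486/5, -243, 4374/7, …
h₀=f·g: eliminate ⇒ L₀, order ≤ 1·2.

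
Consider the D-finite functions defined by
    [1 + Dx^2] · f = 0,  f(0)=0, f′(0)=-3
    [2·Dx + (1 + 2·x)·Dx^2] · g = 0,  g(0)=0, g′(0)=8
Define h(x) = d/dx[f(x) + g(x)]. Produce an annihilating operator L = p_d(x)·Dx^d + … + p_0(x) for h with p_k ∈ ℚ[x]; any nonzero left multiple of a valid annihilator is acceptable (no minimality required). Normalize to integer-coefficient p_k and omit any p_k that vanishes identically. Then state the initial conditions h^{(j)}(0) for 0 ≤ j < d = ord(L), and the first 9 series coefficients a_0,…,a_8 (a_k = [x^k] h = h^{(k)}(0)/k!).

L = (50 + 8·x + 8·x^2) + (9 + 22·x + 12·x^2 + 8·x^3)·Dx + (50 + 8·x + 8·x^2)·Dx^2 + (9 + 22·x + 12·x^2 + 8·x^3)·Dx^3  (order 3).
h: a_k = 5, -16, 67/2, -64, 1023/8, -256, 122881/240, -1024, 27525119/13440, …
ICs: h(0) = 5, h′(0) = -16, h′′(0) = 67.

f: a_k = 0, -3, 0, 1/2, 0, -1/40, 0, 1/1680, 0, …
g: a_k = 0, 8, -8, 32/3, -16, 128/5, -128/3, 512/7, -128, …
Weyl lclm of L_f,L_g ⇒ L₀ (ord ≤ 4).
h₀' ⇒ L via d/dx closure of L₀.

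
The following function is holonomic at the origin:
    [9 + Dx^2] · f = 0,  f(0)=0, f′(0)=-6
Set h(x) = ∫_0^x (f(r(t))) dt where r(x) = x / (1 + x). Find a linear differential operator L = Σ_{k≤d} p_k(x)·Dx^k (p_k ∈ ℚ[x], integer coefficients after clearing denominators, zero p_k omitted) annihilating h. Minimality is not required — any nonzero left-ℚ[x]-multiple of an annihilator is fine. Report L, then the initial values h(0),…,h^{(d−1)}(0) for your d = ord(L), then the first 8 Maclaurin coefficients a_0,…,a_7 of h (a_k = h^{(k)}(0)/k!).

L = 9·Dx + (2 + 6·x + 6·x^2 + 2·x^3)·Dx^2 + (1 + 4·x + 6·x^2 + 4·x^3 + x^4)·Dx^3  (order 3).
h: a_k = 0, 0, -3, 2, 3/4, -21/5, 293/40, -255/28, …
ICs: h(0) = 0, h′(0) = 0, h′′(0) = -6.

f: a_k = 0, -6, 0, 9, 0, -81/20, 0, 243/280, …
f∘r: x↦r, Dx↦Dx/r' in L_f ⇒ L₀.
h=∫₀ˣh₀: take L = L₀·Dx.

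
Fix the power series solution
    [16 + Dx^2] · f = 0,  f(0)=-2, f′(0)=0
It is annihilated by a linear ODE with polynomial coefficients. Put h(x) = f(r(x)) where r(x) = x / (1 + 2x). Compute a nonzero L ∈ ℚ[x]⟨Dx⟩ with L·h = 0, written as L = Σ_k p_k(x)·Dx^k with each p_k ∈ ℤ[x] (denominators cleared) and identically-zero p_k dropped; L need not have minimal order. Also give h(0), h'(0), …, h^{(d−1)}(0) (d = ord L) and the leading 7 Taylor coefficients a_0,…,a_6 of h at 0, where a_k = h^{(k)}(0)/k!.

L = 16 + (4 + 24·x + 48·x^2 + 32·x^3)·Dx + (1 + 8·x + 24·x^2 + 32·x^3 + 16·x^4)·Dx^2  (order 2).
h: a_k = -2, 0, 16, -64, 512/3, -1024/3, 19712/45, …
ICs: h(0) = -2, h′(0) = 0.

f: a_k = -2, 0, 16, 0, -64/3, 0, 512/45, …
f∘r: x↦r, Dx↦Dx/r' in L_f ⇒ L₀.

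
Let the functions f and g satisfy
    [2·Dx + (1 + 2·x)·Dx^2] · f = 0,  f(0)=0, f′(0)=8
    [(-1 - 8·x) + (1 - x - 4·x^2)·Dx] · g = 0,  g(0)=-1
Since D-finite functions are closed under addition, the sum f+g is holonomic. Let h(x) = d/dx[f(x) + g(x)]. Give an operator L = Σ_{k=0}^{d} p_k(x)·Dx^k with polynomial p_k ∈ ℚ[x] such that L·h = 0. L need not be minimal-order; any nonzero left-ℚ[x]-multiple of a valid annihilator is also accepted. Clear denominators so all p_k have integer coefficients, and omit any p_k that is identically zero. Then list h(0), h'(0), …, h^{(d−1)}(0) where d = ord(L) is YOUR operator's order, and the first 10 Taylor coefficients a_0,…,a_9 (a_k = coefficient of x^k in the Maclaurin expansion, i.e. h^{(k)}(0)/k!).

L = (-94 - 644·x - 1664·x^2 - 1920·x^3 - 1536·x^4) + (-23 - 324·x - 1448·x^2 - 3072·x^3 - 3904·x^4 - 2560·x^5)·Dx + (6 + 35·x + 53·x^2 - 98·x^3 - 528·x^4 - 864·x^5 - 512·x^6)·Dx^2  (order 2).
h: a_k = 7, -26, 5, -180, -197, -1342, -2575, -10344, -24313, -79986, …
ICs: h(0) = 7, h′(0) = -26.

f: a_k = 0, 8, -8, 32/3, -16, 128/5, -128/3, 512/7, -128, 2048/9, …
g: a_k = -1, -1, -5, -9, -29, -65, -181, -441, -1165, -2929, …
f+g: L₀ = lclm(L_f,L_g), ord ≤ 2+1.
Derive L from L₀ (diff closure).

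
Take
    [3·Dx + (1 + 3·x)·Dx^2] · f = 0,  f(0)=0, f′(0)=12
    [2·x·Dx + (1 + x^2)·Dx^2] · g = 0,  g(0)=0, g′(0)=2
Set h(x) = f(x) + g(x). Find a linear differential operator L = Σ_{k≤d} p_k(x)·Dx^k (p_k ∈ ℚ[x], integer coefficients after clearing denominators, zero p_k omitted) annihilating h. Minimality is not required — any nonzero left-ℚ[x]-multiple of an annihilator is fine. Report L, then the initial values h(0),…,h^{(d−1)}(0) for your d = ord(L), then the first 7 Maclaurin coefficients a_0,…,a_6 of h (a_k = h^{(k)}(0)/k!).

f: a_k = 0, 12, -18, 36, -81, 972/5, -486, …
g: a_k = 0, 2, 0, -2/3, 0, 2/5, 0, …
Sum ⇒ L₀ = lclm(L_f,L_g) in ℚ(x)⟨Dx⟩.
L = (-6 - 54·x + 18·x^2 + 18·x^3)·Dx + (-20 - 12·x - 48·x^2 + 36·x^3 + 36·x^4)·Dx^2 + (-3 - 7·x + 6·x^2 + 2·x^3 + 9·x^4 + 9·x^5)·Dx^3  (order 3).
h: a_k = 0, 14, -18, 106/3, -81, 974/5, -486, …
ICs: h(0) = 0, h′(0) = 14, h′′(0) = -36.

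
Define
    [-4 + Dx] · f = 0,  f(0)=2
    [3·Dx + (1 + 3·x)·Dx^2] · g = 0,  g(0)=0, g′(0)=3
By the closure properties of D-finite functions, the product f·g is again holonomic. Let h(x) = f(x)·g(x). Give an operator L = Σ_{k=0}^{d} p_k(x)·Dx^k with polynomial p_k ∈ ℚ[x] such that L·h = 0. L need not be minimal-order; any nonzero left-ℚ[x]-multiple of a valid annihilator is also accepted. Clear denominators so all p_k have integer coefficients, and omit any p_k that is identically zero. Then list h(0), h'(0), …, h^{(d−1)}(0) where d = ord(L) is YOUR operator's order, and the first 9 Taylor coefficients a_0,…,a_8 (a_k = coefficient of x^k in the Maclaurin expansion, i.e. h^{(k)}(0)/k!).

f: a_k = 2, 8, 16, 64/3, 64/3, 256/15, 512/45, 2048/315, 1024/315, …
g: a_k = 0, 3, -9/2, 9, -81/4, 243/5, -243/2, 2187/7, -6561/8, …
L₀ := L_f ⊗_s L_g (sym. prod.), ord ≤ 2.
L = (4 + 48·x) + (-5 - 24·x)·Dx + (1 + 3·x)·Dx^2  (order 2).
h: a_k = 0, 6, 15, 30, 47/2, 236/5, -31, 15518/105, -21487/60, …
ICs: h(0) = 0, h′(0) = 6.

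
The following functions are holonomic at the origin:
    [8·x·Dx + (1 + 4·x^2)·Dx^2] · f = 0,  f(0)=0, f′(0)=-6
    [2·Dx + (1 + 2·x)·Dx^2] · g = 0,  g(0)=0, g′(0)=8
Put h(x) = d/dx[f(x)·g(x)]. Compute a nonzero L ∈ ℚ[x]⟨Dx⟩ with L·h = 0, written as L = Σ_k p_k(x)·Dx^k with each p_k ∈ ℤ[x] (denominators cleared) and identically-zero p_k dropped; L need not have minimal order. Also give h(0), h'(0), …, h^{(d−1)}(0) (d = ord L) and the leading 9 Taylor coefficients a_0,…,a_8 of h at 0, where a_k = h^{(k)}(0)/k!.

f: a_k = 0, -6, 0, 8, 0, -96/5, 0, 384/7, 0, …
g: a_k = 0, 8, -8, 32/3, -16, 128/5, -128/3, 512/7, -128, …
h₀=f·g: eliminate ⇒ L₀, order ≤ 2·2.
h=h₀': d/dx-closure on L₀ ⇒ L.
L = (192 + 704·x + 2560·x^2 + 9984·x^3 + 15360·x^4 + 13312·x^5 + 4096·x^7) + (72 + 992·x + 4928·x^2 + 15488·x^3 + 34816·x^4 + 47616·x^5 + 35840·x^6 + 6144·x^7 + 14336·x^8)·Dx + (24 + 256·x + 1536·x^2 + 4992·x^3 + 11520·x^4 + 19968·x^5 + 24576·x^6 + 18432·x^7 + 6144·x^8 + 8192·x^9)·Dx^2 + (5 + 36·x + 148·x^2 + 448·x^3 + 1056·x^4 + 1920·x^5 + 2688·x^6 + 3072·x^7 + 2304·x^8 + 1024·x^9 + 1024·x^10)·Dx^3  (order 3).
h: a_k = 0, -96, 144, 0, 160, -6656/5, 9856/5, 0, 92928/35, …
ICs: h(0) = 0, h′(0) = -96, h′′(0) = 288.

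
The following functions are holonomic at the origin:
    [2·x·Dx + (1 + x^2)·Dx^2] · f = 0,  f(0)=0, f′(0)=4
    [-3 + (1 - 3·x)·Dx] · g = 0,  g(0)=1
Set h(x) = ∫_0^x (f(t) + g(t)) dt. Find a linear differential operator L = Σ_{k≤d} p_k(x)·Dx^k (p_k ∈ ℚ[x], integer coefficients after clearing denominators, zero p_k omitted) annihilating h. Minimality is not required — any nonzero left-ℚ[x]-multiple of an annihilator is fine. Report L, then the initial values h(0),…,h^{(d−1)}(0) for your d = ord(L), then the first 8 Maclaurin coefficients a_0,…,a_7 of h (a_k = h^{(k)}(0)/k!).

f: a_k = 0, 4, 0, -4/3, 0, 4/5, 0, -4/7, …
g: a_k = 1, 3, 9, 27, 81, 243, 729, 2187, …
Weyl lclm of L_f,L_g ⇒ L₀ (ord ≤ 3).
Integrate: L := L₀·Dx.
L = (6 - 72·x - 18·x^2)·Dx^2 + (-28 + 6·x - 60·x^2 - 18·x^3)·Dx^3 + (3 - 8·x - 8·x^3 - 3·x^4)·Dx^4  (order 4).
h: a_k = 0, 1, 7/2, 3, 77/12, 81/5, 1219/30, 729/7, …
ICs: h(0) = 0, h′(0) = 1, h′′(0) = 7, h′′′(0) = 18.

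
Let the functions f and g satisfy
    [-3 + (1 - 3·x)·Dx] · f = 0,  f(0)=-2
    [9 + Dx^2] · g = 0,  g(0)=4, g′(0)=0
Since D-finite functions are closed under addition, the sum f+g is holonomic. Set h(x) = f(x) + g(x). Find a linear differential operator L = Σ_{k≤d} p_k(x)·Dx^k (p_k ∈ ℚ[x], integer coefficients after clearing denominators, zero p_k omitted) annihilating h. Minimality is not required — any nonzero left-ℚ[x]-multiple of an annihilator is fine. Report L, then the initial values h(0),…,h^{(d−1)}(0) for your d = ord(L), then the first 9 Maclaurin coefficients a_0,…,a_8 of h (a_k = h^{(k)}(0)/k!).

L = (63 - 54·x + 81·x^2) + (-9 + 45·x - 81·x^2 + 81·x^3)·Dx + (7 - 6·x + 9·x^2)·Dx^2 + (-1 + 5·x - 9·x^2 + 9·x^3)·Dx^3  (order 3).
h: a_k = 2, -6, -36, -54, -297/2, -486, -29241/20, -4374, -14695911/1120, …
ICs: h(0) = 2, h′(0) = -6, h′′(0) = -72.

f: a_k = -2, -6, -18, -54, -162, -486, -1458, -4374, -13122, …
g: a_k = 4, 0, -18, 0, 27/2, 0, -81/20, 0, 729/1120, …
h₀=f+g: left-lcm gives L₀, ord ≤ 3.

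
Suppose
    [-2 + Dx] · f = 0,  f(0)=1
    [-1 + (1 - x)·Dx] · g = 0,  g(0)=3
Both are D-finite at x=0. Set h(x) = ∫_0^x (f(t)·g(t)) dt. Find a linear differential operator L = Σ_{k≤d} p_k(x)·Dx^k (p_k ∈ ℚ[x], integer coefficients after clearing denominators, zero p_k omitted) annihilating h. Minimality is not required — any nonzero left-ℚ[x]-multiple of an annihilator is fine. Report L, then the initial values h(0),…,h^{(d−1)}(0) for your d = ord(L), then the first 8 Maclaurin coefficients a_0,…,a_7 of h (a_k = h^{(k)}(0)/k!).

L = (3 - 2·x)·Dx + (-1 + x)·Dx^2  (order 2).
h: a_k = 0, 3, 9/2, 5, 19/4, 21/5, 109/30, 331/105, …
ICs: h(0) = 0, h′(0) = 3.

f: a_k = 1, 2, 2, 4/3, 2/3, 4/15, 4/45, 8/315, …
g: a_k = 3, 3, 3, 3, 3, 3, 3, 3, …
Product ⇒ symmetric product L₀, ord ≤ 1.
h=∫h₀ ⇒ L = L₀·Dx.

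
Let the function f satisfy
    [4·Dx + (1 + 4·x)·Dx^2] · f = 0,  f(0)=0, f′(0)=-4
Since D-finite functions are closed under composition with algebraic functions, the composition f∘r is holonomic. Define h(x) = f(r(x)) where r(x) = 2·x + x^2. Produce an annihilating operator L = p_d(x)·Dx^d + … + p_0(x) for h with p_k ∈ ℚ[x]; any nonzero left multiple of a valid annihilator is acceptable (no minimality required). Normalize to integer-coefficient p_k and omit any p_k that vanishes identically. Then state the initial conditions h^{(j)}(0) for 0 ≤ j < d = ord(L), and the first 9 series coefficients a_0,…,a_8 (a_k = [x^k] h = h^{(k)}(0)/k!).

f: a_k = 0, -4, 8, -64/3, 64, -1024/5, 2048/3, -16384/7, 8192, …
f∘r: x↦r, Dx↦Dx/r' in L_f ⇒ L₀.
L = (7 + 8·x + 4·x^2)·Dx + (1 + 9·x + 12·x^2 + 4·x^3)·Dx^2  (order 2).
h: a_k = 0, -8, 28, -416/3, 776, -23168/5, 86464/3, -1290752/7, 1204288, …
ICs: h(0) = 0, h′(0) = -8.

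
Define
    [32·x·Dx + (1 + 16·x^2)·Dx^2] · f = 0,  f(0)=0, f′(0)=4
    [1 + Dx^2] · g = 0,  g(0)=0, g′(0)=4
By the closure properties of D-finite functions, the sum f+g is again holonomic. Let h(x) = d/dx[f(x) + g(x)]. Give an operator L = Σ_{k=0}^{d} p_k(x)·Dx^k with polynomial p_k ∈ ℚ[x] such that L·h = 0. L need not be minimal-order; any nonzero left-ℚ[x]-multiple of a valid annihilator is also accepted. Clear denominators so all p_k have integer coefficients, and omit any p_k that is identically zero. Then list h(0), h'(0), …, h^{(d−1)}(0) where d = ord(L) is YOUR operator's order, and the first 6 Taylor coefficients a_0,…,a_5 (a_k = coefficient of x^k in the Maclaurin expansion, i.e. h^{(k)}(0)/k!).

f: a_k = 0, 4, 0, -64/3, 0, 1024/5, …
g: a_k = 0, 4, 0, -2/3, 0, 1/30, …
f+g: L₀ = lclm(L_f,L_g), ord ≤ 2+2.
h=h₀': d/dx-closure on L₀ ⇒ L.
L = (-6112·x + 99328·x^3 + 8192·x^5) + (-31 + 1072·x^2 + 25344·x^4 + 4096·x^6)·Dx + (-6112·x + 99328·x^3 + 8192·x^5)·Dx^2 + (-31 + 1072·x^2 + 25344·x^4 + 4096·x^6)·Dx^3  (order 3).
h: a_k = 8, 0, -66, 0, 6145/6, 0, …
ICs: h(0) = 8, h′(0) = 0, h′′(0) = -132.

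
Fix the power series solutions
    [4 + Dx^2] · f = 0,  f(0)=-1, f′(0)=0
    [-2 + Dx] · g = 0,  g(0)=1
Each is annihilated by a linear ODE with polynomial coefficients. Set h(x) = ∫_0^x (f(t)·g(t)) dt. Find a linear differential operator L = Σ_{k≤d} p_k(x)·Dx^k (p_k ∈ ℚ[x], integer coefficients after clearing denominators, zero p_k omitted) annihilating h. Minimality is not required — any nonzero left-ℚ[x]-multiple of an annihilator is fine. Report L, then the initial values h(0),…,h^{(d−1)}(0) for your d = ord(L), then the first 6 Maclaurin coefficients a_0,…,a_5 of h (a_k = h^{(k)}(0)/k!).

f: a_k = -1, 0, 2, 0, -2/3, 0, …
g: a_k = 1, 2, 2, 4/3, 2/3, 4/15, …
h₀=f·g: eliminate ⇒ L₀, order ≤ 2·1.
Integrate: L := L₀·Dx.
L = 8·Dx - 4·Dx^2 + Dx^3  (order 3).
h: a_k = 0, -1, -1, 0, 2/3, 8/15, …
ICs: h(0) = 0, h′(0) = -1, h′′(0) = -2.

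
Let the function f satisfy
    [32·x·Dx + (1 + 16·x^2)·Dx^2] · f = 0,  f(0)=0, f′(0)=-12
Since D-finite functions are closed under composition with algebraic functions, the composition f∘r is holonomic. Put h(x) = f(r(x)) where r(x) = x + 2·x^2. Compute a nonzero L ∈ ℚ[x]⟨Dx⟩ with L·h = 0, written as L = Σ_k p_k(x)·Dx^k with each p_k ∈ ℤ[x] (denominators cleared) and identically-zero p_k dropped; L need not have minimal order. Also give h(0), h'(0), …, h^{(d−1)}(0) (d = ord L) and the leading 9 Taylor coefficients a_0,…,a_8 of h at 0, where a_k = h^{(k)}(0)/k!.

f: a_k = 0, -12, 0, 64, 0, -3072/5, 0, 49152/7, 0, …
f∘r: x↦r, Dx↦Dx/r' in L_f ⇒ L₀.
L = (-4 + 32·x + 256·x^2 + 768·x^3 + 768·x^4)·Dx + (1 + 4·x + 16·x^2 + 128·x^3 + 320·x^4 + 256·x^5)·Dx^2  (order 2).
h: a_k = 0, -12, -24, 64, 384, 768/5, -5632, -122880/7, 49152, …
ICs: h(0) = 0, h′(0) = -12.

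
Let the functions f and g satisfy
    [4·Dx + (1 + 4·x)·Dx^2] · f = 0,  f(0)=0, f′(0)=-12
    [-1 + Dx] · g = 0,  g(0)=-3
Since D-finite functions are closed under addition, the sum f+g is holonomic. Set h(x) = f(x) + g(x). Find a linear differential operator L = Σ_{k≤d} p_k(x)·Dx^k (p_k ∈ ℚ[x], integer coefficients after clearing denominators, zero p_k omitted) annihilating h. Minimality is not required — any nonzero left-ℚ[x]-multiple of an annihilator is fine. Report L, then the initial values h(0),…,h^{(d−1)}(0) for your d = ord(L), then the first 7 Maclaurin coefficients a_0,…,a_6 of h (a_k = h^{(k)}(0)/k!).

L = (-36 - 16·x)·Dx + (31 - 8·x - 16·x^2)·Dx^2 + (5 + 24·x + 16·x^2)·Dx^3  (order 3).
h: a_k = -3, -15, 45/2, -129/2, 1535/8, -24577/40, 491519/240, …
ICs: h(0) = -3, h′(0) = -15, h′′(0) = 45.

f: a_k = 0, -12, 24, -64, 192, -3072/5, 2048, …
g: a_k = -3, -3, -3/2, -1/2, -1/8, -1/40, -1/240, …
h₀=f+g: left-lcm gives L₀, ord ≤ 3.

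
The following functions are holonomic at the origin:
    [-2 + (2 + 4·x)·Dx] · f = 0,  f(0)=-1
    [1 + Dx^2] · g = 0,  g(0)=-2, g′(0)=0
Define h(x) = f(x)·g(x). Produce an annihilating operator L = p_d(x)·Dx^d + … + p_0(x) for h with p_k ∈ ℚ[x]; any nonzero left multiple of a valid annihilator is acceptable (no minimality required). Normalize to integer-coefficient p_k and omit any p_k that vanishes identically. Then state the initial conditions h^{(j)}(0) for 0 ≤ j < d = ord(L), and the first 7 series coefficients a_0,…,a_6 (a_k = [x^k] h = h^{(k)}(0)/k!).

L = (4 + 4·x + 4·x^2) + (-2 - 4·x)·Dx + (1 + 4·x + 4·x^2)·Dx^2  (order 2).
h: a_k = 2, 2, -2, 0, -2/3, 4/3, -92/45, …
ICs: h(0) = 2, h′(0) = 2.

f: a_k = -1, -1, 1/2, -1/2, 5/8, -7/8, 21/16, …
g: a_k = -2, 0, 1, 0, -1/12, 0, 1/360, …
Product ⇒ symmetric product L₀, ord ≤ 2.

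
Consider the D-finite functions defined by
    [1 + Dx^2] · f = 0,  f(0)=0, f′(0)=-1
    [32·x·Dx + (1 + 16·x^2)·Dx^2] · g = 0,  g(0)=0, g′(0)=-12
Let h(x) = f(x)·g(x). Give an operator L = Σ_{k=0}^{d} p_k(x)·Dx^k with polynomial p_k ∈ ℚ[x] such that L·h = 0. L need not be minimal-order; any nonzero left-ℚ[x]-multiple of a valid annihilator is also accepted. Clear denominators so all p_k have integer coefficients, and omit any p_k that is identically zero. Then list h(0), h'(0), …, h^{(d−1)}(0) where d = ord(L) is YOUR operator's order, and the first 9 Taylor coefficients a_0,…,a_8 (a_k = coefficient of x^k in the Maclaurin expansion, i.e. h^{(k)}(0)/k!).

L = (1105 + 51776·x^2 + 22016·x^4 + 16384·x^6 + 65536·x^8) + (2112·x + 35840·x^3 + 49152·x^5 + 262144·x^7)·Dx + (1122 + 52352·x^2 + 27648·x^4 + 32768·x^6 + 131072·x^8)·Dx^2 + (2112·x + 35840·x^3 + 49152·x^5 + 262144·x^7)·Dx^3 + (17 + 576·x^2 + 5632·x^4 + 16384·x^6 + 65536·x^8)·Dx^4  (order 4).
h: a_k = 0, 0, 12, 0, -66, 0, 3751/6, 0, -142493/20, …
ICs: h(0) = 0, h′(0) = 0, h′′(0) = 24, h′′′(0) = 0.

f: a_k = 0, -1, 0, 1/6, 0, -1/120, 0, 1/5040, 0, …
g: a_k = 0, -12, 0, 64, 0, -3072/5, 0, 49152/7, 0, …
Product ⇒ symmetric product L₀, ord ≤ 4.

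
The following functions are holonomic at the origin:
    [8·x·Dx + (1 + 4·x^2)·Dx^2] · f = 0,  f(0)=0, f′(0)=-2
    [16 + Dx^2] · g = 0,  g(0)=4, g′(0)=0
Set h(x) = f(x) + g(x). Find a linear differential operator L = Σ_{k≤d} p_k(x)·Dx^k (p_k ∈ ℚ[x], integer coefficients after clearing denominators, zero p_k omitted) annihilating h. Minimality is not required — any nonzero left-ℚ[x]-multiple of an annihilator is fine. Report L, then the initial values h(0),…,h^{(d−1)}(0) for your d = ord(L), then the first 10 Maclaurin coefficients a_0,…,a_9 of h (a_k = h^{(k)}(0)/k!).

f: a_k = 0, -2, 0, 8/3, 0, -32/5, 0, 128/7, 0, -512/9, …
g: a_k = 4, 0, -32, 0, 128/3, 0, -1024/45, 0, 2048/315, 0, …
Sum ⇒ L₀ = lclm(L_f,L_g) in ℚ(x)⟨Dx⟩.
L = (-512·x + 5120·x^3 + 4096·x^5)·Dx + (16 + 512·x^2 + 2304·x^4 + 2048·x^6)·Dx^2 + (-32·x + 320·x^3 + 256·x^5)·Dx^3 + (1 + 32·x^2 + 144·x^4 + 128·x^6)·Dx^4  (order 4).
h: a_k = 4, -2, -32, 8/3, 128/3, -32/5, -1024/45, 128/7, 2048/315, -512/9, …
ICs: h(0) = 4, h′(0) = -2, h′′(0) = -64, h′′′(0) = 16.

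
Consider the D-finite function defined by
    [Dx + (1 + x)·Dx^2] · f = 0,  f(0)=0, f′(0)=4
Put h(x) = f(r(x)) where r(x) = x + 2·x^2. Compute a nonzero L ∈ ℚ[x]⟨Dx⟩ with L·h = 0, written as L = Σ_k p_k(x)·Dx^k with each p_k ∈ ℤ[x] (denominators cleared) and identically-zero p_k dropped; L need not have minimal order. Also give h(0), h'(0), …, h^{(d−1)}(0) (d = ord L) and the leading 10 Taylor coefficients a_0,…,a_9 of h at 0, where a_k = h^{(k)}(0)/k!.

L = (-3 + 4·x + 8·x^2)·Dx + (1 + 5·x + 6·x^2 + 8·x^3)·Dx^2  (order 2).
h: a_k = 0, 4, 6, -20/3, -1, 44/5, -6, -52/7, 31/2, -20/9, …
ICs: h(0) = 0, h′(0) = 4.

f: a_k = 0, 4, -2, 4/3, -1, 4/5, -2/3, 4/7, -1/2, 4/9, …
Change of var in L_f (x↦r) gives L₀.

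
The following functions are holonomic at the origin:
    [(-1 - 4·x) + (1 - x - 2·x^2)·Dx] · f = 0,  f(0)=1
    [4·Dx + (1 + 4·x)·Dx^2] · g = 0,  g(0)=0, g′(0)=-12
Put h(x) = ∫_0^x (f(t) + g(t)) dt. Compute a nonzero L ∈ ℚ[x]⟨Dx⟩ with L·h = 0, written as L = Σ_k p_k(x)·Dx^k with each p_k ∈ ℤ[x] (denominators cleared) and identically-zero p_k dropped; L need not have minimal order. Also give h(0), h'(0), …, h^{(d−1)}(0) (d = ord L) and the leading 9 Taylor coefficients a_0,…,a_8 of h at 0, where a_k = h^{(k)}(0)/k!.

L = (156 + 624·x + 1440·x^2 + 768·x^3 + 768·x^4)·Dx^2 + (-1 + 160·x + 1064·x^2 + 1952·x^3 + 1600·x^4 + 1280·x^5)·Dx^3 + (-5 - 39·x - 66·x^2 + 80·x^3 + 240·x^4 + 384·x^5 + 256·x^6)·Dx^4  (order 4).
h: a_k = 0, 1, -11/2, 9, -59/4, 203/5, -989/10, 2091/7, -48557/56, …
ICs: h(0) = 0, h′(0) = 1, h′′(0) = -11, h′′′(0) = 54.

f: a_k = 1, 1, 3, 5, 11, 21, 43, 85, 171, …
g: a_k = 0, -12, 24, -64, 192, -3072/5, 2048, -49152/7, 24576, …
f+g: L₀ = lclm(L_f,L_g), ord ≤ 1+2.
∫: right-multiply L₀ by Dx.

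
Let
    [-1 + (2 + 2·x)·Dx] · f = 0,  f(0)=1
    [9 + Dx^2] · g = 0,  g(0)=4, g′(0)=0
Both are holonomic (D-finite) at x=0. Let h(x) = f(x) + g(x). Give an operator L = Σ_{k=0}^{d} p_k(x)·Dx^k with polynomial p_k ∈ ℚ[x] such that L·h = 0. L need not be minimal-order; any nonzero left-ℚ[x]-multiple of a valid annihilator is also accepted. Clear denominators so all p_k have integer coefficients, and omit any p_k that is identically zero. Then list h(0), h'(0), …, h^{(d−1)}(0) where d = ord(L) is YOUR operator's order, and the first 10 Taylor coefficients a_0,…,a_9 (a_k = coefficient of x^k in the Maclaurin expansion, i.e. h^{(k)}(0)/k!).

L = (-351 - 648·x - 324·x^2) + (630 + 1926·x + 1944·x^2 + 648·x^3)·Dx + (-39 - 72·x - 36·x^2)·Dx^2 + (70 + 214·x + 216·x^2 + 72·x^3)·Dx^3  (order 3).
h: a_k = 5, 1/2, -145/8, 1/16, 1723/128, 7/256, -20841/5120, 33/2048, 731481/1146880, 715/65536, …
ICs: h(0) = 5, h′(0) = 1/2, h′′(0) = -145/4.

f: a_k = 1, 1/2, -1/8, 1/16, -5/128, 7/256, -21/1024, 33/2048, -429/32768, 715/65536, …
g: a_k = 4, 0, -18, 0, 27/2, 0, -81/20, 0, 729/1120, 0, …
h₀=f+g: left-lcm gives L₀, ord ≤ 3.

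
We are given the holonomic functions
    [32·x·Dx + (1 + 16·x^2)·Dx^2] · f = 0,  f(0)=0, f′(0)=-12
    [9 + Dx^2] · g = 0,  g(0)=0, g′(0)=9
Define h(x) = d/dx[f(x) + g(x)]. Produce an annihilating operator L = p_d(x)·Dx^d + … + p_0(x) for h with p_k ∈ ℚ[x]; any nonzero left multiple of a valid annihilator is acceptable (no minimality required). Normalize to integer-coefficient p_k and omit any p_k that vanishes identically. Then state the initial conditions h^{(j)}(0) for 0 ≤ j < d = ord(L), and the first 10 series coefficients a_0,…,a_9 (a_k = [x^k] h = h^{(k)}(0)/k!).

f: a_k = 0, -12, 0, 64, 0, -3072/5, 0, 49152/7, 0, -262144/3, …
g: a_k = 0, 9, 0, -27/2, 0, 243/40, 0, -729/560, 0, 729/4480, …
h₀=f+g: left-lcm gives L₀, ord ≤ 4.
h=h₀': d/dx-closure on L₀ ⇒ L.
L = (-52704·x + 967680·x^3 + 663552·x^5) + (-207 + 13104·x^2 + 283392·x^4 + 331776·x^6)·Dx + (-5856·x + 107520·x^3 + 73728·x^5)·Dx^2 + (-23 + 1456·x^2 + 31488·x^4 + 36864·x^6)·Dx^3  (order 3).
h: a_k = -3, 0, 303/2, 0, -24333/8, 0, 3931431/80, 0, -3523208799/4480, 0, …
ICs: h(0) = -3, h′(0) = 0, h′′(0) = 303.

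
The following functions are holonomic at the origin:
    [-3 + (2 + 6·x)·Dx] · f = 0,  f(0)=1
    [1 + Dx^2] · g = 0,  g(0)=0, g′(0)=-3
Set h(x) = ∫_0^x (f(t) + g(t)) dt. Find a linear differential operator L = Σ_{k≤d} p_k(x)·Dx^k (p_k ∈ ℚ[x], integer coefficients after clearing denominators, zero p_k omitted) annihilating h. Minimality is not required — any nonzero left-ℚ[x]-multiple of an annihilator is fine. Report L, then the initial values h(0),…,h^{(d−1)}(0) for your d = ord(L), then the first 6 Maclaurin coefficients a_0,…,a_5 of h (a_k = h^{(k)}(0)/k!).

f: a_k = 1, 3/2, -9/8, 27/16, -405/128, 1701/256, …
g: a_k = 0, -3, 0, 1/2, 0, -1/40, …
L₀ := lclm(L_f,L_g); ord L₀ ≤ 1+2.
h=∫h₀ ⇒ L = L₀·Dx.
L = (-93 - 72·x - 108·x^2)·Dx + (-10 + 18·x + 216·x^2 + 216·x^3)·Dx^2 + (-93 - 72·x - 108·x^2)·Dx^3 + (-10 + 18·x + 216·x^2 + 216·x^3)·Dx^4  (order 4).
h: a_k = 0, 1, -3/4, -3/8, 35/64, -81/128, …
ICs: h(0) = 0, h′(0) = 1, h′′(0) = -3/2, h′′′(0) = -9/4.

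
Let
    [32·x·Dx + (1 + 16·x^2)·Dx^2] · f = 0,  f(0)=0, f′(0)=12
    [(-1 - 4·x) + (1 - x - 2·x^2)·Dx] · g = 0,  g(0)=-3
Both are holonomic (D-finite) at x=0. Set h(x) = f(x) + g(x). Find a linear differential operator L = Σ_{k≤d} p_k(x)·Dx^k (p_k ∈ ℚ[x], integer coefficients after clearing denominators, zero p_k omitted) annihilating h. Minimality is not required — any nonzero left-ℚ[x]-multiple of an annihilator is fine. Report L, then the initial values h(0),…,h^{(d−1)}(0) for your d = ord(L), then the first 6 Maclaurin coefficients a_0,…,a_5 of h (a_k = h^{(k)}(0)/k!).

L = (96 - 384·x - 6912·x^2 - 15360·x^3 - 40704·x^4 - 12288·x^6)·Dx + (-31 - 104·x + 392·x^2 - 736·x^3 - 14912·x^4 - 27904·x^5 - 3072·x^6 - 12288·x^7)·Dx^2 + (3 + 19·x + 128·x^2 + 152·x^3 + 1128·x^4 - 2496·x^5 - 2560·x^6 - 1024·x^7 - 2048·x^8)·Dx^3  (order 3).
h: a_k = -3, 9, -9, -79, -33, 2757/5, …
ICs: h(0) = -3, h′(0) = 9, h′′(0) = -18.

f: a_k = 0, 12, 0, -64, 0, 3072/5, …
g: a_k = -3, -3, -9, -15, -33, -63, …
Sum ⇒ L₀ = lclm(L_f,L_g) in ℚ(x)⟨Dx⟩.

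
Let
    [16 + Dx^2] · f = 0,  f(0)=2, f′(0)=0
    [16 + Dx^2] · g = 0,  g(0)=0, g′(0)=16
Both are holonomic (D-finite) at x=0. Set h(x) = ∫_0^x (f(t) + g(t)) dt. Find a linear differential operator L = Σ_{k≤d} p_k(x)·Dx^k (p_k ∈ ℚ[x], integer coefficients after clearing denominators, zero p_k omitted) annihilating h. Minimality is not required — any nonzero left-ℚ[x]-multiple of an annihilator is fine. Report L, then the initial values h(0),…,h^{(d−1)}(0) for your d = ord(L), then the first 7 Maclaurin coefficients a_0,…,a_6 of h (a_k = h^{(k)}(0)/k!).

f: a_k = 2, 0, -16, 0, 64/3, 0, -512/45, …
g: a_k = 0, 16, 0, -128/3, 0, 512/15, 0, …
Weyl lclm of L_f,L_g ⇒ L₀ (ord ≤ 4).
h=∫₀ˣh₀: take L = L₀·Dx.
L = 16·Dx + Dx^3  (order 3).
h: a_k = 0, 2, 8, -16/3, -32/3, 64/15, 256/45, …
ICs: h(0) = 0, h′(0) = 2, h′′(0) = 16.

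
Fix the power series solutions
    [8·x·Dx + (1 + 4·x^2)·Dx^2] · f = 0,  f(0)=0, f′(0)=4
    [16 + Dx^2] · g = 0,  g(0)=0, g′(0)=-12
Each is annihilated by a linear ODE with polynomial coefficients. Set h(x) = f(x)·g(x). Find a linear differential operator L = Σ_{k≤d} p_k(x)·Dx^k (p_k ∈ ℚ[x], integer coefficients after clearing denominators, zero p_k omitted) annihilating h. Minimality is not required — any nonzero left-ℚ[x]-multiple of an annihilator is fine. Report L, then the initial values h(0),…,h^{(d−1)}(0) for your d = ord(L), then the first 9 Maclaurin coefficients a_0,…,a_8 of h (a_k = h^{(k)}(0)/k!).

f: a_k = 0, 4, 0, -16/3, 0, 64/5, 0, -256/7, 0, …
g: a_k = 0, -12, 0, 32, 0, -128/5, 0, 1024/105, 0, …
Product ⇒ symmetric product L₀, ord ≤ 4.
L = (2560 + 29696·x^2 + 118784·x^4 + 262144·x^6 + 262144·x^8) + (1536·x + 14336·x^3 + 49152·x^5 + 65536·x^7)·Dx + (240 + 3008·x^2 + 13824·x^4 + 32768·x^6 + 32768·x^8)·Dx^2 + (96·x + 896·x^3 + 3072·x^5 + 4096·x^7)·Dx^3 + (5 + 72·x^2 + 400·x^4 + 1024·x^6 + 1024·x^8)·Dx^4  (order 4).
h: a_k = 0, 0, -48, 0, 192, 0, -1280/3, 0, 1024, …
ICs: h(0) = 0, h′(0) = 0, h′′(0) = -96, h′′′(0) = 0.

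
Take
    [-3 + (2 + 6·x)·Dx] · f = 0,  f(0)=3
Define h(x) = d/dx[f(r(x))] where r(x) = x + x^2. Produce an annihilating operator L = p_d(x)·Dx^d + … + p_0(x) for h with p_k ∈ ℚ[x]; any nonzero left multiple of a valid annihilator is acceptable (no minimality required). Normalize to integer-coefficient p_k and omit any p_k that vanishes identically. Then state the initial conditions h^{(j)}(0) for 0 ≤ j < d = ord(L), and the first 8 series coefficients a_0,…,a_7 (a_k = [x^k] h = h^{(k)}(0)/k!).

L = 1 + (-2 - 10·x - 18·x^2 - 12·x^3)·Dx  (order 1).
h: a_k = 9/2, 9/4, -81/16, 297/32, -3645/256, 8991/512, -28917/2048, -18711/4096, …
ICs: h(0) = 9/2.

f: a_k = 3, 9/2, -27/8, 81/16, -1215/128, 5103/256, -45927/1024, 216513/2048, …
Change of var in L_f (x↦r) gives L₀.
h=h₀': d/dx-closure on L₀ ⇒ L.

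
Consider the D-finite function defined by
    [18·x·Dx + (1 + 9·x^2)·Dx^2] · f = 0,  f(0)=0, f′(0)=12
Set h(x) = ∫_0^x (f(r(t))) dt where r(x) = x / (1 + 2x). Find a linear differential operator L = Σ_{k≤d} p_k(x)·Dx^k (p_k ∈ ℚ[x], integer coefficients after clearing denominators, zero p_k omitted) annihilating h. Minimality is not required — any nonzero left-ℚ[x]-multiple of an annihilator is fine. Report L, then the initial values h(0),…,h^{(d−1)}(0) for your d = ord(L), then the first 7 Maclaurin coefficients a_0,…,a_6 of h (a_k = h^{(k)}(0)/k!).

f: a_k = 0, 12, 0, -36, 0, 972/5, 0, …
h₀=f(r): pull back L_f along r ⇒ L₀.
h=∫₀ˣh₀: take L = L₀·Dx.
L = (4 + 26·x)·Dx^2 + (1 + 4·x + 13·x^2)·Dx^3  (order 3).
h: a_k = 0, 0, 6, -8, 3, 24, -398/5, …
ICs: h(0) = 0, h′(0) = 0, h′′(0) = 12.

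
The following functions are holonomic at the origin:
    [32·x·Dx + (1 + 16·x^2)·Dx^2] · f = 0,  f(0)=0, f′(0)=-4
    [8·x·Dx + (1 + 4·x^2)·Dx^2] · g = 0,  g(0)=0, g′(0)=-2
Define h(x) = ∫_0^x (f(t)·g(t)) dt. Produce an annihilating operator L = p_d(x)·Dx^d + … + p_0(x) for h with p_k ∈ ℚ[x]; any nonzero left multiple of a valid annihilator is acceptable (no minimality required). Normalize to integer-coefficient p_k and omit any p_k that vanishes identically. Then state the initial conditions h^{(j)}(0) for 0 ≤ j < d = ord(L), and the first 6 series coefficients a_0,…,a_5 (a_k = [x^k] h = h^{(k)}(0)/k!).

L = (-1536·x - 51200·x^3 - 262144·x^5 + 655360·x^7 + 6291456·x^9)·Dx^2 + (-80 - 6592·x^2 - 92160·x^4 - 229376·x^6 + 2293760·x^8 + 9437184·x^10)·Dx^3 + (-160·x - 4480·x^3 - 30720·x^5 + 69632·x^7 + 1310720·x^9 + 3145728·x^11)·Dx^4 + (-1 - 40·x^2 - 464·x^4 + 29696·x^8 + 163840·x^10 + 262144·x^12)·Dx^5  (order 5).
h: a_k = 0, 0, 0, 8/3, 0, -32/3, …
ICs: h(0) = 0, h′(0) = 0, h′′(0) = 0, h′′′(0) = 16, h′′′′(0) = 0.

f: a_k = 0, -4, 0, 64/3, 0, -1024/5, …
g: a_k = 0, -2, 0, 8/3, 0, -32/5, …
Sym-product of L_f,L_g gives L₀ (≤ ord 4).
h=∫h₀ ⇒ L = L₀·Dx.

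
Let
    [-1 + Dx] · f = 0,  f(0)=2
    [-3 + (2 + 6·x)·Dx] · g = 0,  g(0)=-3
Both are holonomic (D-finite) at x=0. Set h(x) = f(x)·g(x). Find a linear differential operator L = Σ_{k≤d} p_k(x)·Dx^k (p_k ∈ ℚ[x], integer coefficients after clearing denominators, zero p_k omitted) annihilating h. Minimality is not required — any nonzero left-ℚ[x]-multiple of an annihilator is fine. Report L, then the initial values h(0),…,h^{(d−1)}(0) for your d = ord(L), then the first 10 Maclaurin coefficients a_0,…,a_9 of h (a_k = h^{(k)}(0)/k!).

L = (-5 - 6·x) + (2 + 6·x)·Dx  (order 1).
h: a_k = -6, -15, -21/4, -71/8, 671/64, -16157/640, 88837/1536, -14933039/107520, 589833983/1720320, -3828061859/4423680, …
ICs: h(0) = -6.

f: a_k = 2, 2, 1, 1/3, 1/12, 1/60, 1/360, 1/2520, 1/20160, 1/181440, …
g: a_k = -3, -9/2, 27/8, -81/16, 1215/128, -5103/256, 45927/1024, -216513/2048, 8444007/32768, -42220035/65536, …
Product ⇒ symmetric product L₀, ord ≤ 1.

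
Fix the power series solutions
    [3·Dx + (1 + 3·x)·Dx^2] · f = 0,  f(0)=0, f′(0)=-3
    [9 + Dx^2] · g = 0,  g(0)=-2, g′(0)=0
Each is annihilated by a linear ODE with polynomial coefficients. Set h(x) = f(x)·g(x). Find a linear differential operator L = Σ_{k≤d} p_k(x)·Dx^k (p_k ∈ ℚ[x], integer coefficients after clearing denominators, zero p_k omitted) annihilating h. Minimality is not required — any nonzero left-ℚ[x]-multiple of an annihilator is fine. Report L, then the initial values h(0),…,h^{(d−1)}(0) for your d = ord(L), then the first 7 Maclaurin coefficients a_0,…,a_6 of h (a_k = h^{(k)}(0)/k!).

f: a_k = 0, -3, 9/2, -9, 81/4, -243/5, 243/2, …
g: a_k = -2, 0, 9, 0, -27/4, 0, 81/40, …
f·g: L₀ = L_f ⊗_s L_g, ord ≤ 2·2.
L = (-81 + 486·x + 4617·x^2 + 11664·x^3 + 8748·x^4) + (36 + 540·x + 1944·x^2 + 1944·x^3)·Dx + (180·x + 1134·x^2 + 2592·x^3 + 1944·x^4)·Dx^2 + (4 + 60·x + 216·x^2 + 216·x^3)·Dx^3 + (1 + 14·x + 69·x^2 + 144·x^3 + 108·x^4)·Dx^4  (order 4).
h: a_k = 0, 6, -9, -9, 0, 729/20, -729/8, …
ICs: h(0) = 0, h′(0) = 6, h′′(0) = -18, h′′′(0) = -54.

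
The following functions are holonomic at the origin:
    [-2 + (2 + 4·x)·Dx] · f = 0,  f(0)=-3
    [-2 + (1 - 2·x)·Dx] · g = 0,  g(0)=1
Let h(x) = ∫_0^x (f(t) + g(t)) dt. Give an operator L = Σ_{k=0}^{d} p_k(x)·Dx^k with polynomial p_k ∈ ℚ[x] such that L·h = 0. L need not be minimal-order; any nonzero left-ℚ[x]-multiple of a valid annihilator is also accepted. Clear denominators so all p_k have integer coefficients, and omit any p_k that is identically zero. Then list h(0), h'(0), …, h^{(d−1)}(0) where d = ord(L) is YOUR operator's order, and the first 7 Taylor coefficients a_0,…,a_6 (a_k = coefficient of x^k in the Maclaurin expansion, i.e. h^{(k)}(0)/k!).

f: a_k = -3, -3, 3/2, -3/2, 15/8, -21/8, 63/16, …
g: a_k = 1, 2, 4, 8, 16, 32, 64, …
Weyl lclm of L_f,L_g ⇒ L₀ (ord ≤ 2).
h=∫₀ˣh₀: take L = L₀·Dx.
L = (10 + 12·x)·Dx + (-9 - 28·x - 36·x^2)·Dx^2 + (1 + 6·x - 4·x^2 - 24·x^3)·Dx^3  (order 3).
h: a_k = 0, -2, -1/2, 11/6, 13/8, 143/40, 235/48, …
ICs: h(0) = 0, h′(0) = -2, h′′(0) = -1.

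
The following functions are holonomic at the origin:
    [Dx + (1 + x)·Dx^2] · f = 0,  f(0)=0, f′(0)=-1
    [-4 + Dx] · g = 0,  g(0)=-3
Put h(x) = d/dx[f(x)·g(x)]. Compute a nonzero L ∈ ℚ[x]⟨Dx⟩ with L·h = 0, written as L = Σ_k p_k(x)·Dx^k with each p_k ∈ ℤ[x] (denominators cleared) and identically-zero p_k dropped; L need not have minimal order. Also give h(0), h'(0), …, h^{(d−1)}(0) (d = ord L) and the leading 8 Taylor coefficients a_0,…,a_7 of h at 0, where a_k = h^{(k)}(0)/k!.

f: a_k = 0, -1, 1/2, -1/3, 1/4, -1/5, 1/6, -1/7, …
g: a_k = -3, -12, -24, -32, -32, -128/5, -256/15, -1024/105, …
Sym-product of L_f,L_g gives L₀ (≤ ord 2).
h=h₀': d/dx-closure on L₀ ⇒ L.
L = (40 + 96·x + 64·x^2) + (-22 - 52·x - 32·x^2)·Dx + (3 + 7·x + 4·x^2)·Dx^2  (order 2).
h: a_k = 3, 21, 57, 93, 108, 97, 1067/15, 659/15, …
ICs: h(0) = 3, h′(0) = 21.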